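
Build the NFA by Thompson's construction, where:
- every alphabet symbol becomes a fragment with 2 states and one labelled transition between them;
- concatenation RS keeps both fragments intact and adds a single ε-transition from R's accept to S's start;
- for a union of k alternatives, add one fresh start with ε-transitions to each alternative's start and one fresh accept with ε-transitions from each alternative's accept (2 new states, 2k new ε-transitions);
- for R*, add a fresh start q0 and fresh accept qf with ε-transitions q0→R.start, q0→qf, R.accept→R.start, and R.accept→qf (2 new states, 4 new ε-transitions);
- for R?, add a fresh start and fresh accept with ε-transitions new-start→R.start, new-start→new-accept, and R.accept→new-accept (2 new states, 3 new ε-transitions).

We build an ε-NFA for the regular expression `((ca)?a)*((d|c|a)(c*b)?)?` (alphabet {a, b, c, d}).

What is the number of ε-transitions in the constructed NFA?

Building bottom-up:
Each of the 8 symbol leaves contributes 0 ε-transitions.
  ca = 1 ε-transition
  (ca)? = 4 ε-transitions
  (ca)?a = 5 ε-transitions
  ((ca)?a)* = 9 ε-transitions
  d|c|a = 6 ε-transitions
  c* = 4 ε-transitions
  c*b = 5 ε-transitions
  (c*b)? = 8 ε-transitions
  (d|c|a)(c*b)? = 15 ε-transitions
  ((d|c|a)(c*b)?)? = 18 ε-transitions
  ((ca)?a)*((d|c|a)(c*b)?)? = 28 ε-transitions

28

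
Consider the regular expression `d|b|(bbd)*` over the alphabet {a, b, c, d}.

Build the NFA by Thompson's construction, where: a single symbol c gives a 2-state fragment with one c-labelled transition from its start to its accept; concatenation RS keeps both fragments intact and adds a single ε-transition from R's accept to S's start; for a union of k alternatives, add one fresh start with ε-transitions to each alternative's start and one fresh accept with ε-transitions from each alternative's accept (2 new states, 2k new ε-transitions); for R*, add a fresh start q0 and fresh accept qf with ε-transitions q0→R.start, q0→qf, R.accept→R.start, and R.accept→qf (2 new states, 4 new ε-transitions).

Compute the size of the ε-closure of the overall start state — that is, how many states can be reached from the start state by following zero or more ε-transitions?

7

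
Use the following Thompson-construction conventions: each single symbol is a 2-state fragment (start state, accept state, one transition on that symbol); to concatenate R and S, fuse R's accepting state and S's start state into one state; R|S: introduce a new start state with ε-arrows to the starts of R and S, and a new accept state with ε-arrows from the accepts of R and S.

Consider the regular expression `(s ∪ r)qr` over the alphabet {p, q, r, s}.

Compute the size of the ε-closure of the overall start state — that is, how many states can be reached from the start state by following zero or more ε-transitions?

Compute the ε-closure size of each fragment's start state recursively; a symbol fragment's start has no outgoing ε-edge, so its closure is just itself (size 1).
  s ∪ r → new start ε-reaches every alternative's start; none of them accept ε, so the new accept is not reached: C = 1 + 1 + 1 = 3
  (s ∪ r)qr → C equals the left operand's closure size = 3 (its accept is not ε-reachable, so the closure stops there)

3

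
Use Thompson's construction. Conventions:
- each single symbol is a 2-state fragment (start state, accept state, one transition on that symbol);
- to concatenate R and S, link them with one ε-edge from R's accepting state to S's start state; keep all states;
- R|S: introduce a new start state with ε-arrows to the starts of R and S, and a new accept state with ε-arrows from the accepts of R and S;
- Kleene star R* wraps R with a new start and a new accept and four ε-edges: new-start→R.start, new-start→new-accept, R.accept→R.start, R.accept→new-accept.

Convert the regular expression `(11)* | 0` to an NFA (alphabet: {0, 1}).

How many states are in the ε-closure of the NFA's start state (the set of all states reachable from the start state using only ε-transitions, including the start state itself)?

6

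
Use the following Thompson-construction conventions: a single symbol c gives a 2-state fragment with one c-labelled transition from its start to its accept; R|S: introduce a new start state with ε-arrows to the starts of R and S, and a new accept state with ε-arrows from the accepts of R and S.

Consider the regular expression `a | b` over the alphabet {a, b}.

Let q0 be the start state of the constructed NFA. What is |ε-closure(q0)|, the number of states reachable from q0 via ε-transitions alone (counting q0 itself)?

3

Work bottom-up. For each fragment F, track |ε-closure(F.start)| and whether F's accept lies in that closure (i.e. whether F accepts ε). A single-symbol fragment has closure size 1 and does not accept ε.
  a | b — |closure| = 1 + 1 + 1 = 3 (the new accept is not ε-reachable since no branch accepts ε)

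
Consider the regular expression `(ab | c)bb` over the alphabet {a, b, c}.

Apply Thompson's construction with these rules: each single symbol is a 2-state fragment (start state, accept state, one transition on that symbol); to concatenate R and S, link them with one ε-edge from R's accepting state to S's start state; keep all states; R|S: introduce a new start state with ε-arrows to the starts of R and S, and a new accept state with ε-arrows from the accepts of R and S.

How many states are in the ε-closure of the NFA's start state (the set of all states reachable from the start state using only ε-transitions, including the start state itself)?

3

Compute the ε-closure size of each fragment's start state recursively; a symbol fragment's start has no outgoing ε-edge, so its closure is just itself (size 1).
  ab → C equals the left operand's closure size = 1 (its accept is not ε-reachable, so the closure stops there)
  ab | c → C = 1 + 1 + 1 = 3 (the new accept is not ε-reachable since no branch accepts ε)
  (ab | c)bb → same as the first factor's closure: C = 3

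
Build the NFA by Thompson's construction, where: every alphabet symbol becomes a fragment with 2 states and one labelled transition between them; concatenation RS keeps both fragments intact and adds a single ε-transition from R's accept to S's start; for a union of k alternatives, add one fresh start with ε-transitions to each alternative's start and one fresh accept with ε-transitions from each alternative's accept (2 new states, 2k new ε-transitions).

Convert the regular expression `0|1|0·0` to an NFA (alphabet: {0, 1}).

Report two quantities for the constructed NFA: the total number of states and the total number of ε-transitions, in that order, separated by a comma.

10, 7

Recursing over subexpressions:
Each of the 4 symbol leaves contributes 2 states and 0 ε-transitions.
  0·0 — 4 states, 1 ε-transition
  0|1|0·0 — 10 states, 7 ε-transitions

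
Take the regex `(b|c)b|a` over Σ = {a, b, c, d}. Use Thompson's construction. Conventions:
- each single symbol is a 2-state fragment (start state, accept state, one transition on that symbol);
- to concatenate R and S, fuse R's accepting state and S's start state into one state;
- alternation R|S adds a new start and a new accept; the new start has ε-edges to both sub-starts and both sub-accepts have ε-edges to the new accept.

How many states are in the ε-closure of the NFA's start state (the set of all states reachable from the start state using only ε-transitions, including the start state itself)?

Compute the ε-closure size of each fragment's start state recursively; a symbol fragment's start has no outgoing ε-edge, so its closure is just itself (size 1).
  b|c → new start ε-reaches every alternative's start; none of them accept ε, so the new accept is not reached: |closure| = 1 + 1 + 1 = 3
  (b|c)b → |closure| equals the left operand's closure size = 3 (its accept is not ε-reachable, so the closure stops there)
  (b|c)b|a → new start ε-reaches every alternative's start; none of them accept ε, so the new accept is not reached: |closure| = 1 + 3 + 1 = 5

5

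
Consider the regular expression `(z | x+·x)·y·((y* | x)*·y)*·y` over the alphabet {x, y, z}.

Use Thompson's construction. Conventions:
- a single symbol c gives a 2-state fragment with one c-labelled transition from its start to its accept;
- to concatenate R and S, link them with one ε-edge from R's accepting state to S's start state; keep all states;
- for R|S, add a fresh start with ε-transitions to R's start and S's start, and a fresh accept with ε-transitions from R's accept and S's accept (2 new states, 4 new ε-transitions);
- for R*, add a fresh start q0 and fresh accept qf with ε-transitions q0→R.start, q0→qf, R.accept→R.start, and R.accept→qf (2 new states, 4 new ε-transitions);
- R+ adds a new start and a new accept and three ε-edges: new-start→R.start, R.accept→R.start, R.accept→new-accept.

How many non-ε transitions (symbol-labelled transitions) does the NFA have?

8

Building bottom-up:
Each of the 8 symbol leaves contributes exactly 1 symbol transition.
  x+ — 1 symbol transition
  x+·x — 2 symbol transitions
  z | x+·x — 3 symbol transitions
  y* — 1 symbol transition
  y* | x — 2 symbol transitions
  (y* | x)* — 2 symbol transitions
  (y* | x)*·y — 3 symbol transitions
  ((y* | x)*·y)* — 3 symbol transitions
  (z | x+·x)·y·((y* | x)*·y)*·y — 8 symbol transitions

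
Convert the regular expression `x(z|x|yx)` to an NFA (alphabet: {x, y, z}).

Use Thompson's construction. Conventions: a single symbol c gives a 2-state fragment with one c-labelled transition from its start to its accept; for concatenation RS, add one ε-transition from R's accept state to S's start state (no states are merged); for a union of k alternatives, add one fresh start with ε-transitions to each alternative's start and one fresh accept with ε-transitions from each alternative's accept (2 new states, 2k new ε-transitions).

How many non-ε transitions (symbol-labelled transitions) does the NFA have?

5

Bottom-up over the parse tree:
Each of the 5 symbol leaves contributes exactly 1 symbol transition.
  yx → 2 symbol transitions
  z|x|yx → 4 symbol transitions
  x(z|x|yx) → 5 symbol transitions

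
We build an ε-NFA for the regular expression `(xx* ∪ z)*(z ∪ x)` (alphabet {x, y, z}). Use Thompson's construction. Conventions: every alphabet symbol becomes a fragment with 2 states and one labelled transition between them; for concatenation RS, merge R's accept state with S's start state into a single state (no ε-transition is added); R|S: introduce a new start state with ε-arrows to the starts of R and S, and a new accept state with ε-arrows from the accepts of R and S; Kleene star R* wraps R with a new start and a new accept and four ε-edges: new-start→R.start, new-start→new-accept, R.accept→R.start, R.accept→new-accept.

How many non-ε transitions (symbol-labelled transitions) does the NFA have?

5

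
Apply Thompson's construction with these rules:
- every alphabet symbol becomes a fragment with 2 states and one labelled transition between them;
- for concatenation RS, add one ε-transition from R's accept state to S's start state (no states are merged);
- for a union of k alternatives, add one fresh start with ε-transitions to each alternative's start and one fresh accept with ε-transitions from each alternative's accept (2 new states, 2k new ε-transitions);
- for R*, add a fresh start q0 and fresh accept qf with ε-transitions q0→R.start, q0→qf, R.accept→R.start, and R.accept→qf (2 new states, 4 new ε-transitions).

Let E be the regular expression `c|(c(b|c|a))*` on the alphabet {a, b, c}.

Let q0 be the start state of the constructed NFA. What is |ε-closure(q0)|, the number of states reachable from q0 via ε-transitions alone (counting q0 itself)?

6

Work bottom-up. For each fragment F, track |ε-closure(F.start)| and whether F's accept lies in that closure (i.e. whether F accepts ε). A single-symbol fragment has closure size 1 and does not accept ε.
  b|c|a → |ε-closure| = 1 + 1 + 1 + 1 = 4 (the new accept is not ε-reachable since no branch accepts ε)
  c(b|c|a) → |ε-closure| equals the left operand's closure size = 1 (its accept is not ε-reachable, so the closure stops there)
  (c(b|c|a))* → the star's fresh start ε-reaches both the body's start and the fresh accept: |ε-closure| = 2 + 1 = 3
  c|(c(b|c|a))* → new start ε-reaches every alternative's start; at least one alternative accepts ε, so the union's new accept is reached too: |ε-closure| = 1 + 1 + 3 + 1 = 6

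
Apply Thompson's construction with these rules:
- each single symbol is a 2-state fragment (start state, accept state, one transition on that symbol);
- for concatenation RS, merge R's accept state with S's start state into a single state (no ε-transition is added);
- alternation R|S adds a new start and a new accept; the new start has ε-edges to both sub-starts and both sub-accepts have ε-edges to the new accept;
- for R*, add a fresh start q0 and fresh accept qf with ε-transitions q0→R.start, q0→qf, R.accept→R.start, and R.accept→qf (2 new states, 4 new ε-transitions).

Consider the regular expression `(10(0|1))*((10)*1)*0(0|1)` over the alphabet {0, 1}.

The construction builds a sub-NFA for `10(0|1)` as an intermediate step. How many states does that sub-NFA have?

Fragment for `10(0|1)`:
Each of the 4 symbol leaves contributes a 2-state fragment.
  0|1 — 6 states
  10(0|1) — 8 states

8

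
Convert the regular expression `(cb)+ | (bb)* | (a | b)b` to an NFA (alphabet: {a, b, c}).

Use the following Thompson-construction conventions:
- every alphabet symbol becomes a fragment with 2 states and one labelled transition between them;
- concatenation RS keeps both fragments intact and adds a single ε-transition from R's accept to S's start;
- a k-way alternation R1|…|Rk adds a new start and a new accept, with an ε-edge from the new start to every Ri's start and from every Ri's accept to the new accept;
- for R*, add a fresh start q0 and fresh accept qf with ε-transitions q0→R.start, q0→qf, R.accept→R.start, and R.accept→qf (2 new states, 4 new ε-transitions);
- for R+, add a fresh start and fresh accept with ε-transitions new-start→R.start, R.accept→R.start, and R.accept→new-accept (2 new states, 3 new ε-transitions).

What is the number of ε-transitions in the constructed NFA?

By structural recursion:
Each of the 7 symbol leaves contributes 0 ε-transitions.
  cb — 1 ε-transition
  (cb)+ — 4 ε-transitions
  bb — 1 ε-transition
  (bb)* — 5 ε-transitions
  a | b — 4 ε-transitions
  (a | b)b — 5 ε-transitions
  (cb)+ | (bb)* | (a | b)b — 20 ε-transitions

20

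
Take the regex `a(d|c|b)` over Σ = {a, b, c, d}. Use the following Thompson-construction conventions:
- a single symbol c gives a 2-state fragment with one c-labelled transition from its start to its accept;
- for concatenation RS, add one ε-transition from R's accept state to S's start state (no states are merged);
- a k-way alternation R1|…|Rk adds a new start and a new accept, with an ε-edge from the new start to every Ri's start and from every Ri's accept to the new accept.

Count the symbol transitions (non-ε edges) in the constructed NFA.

4

Building bottom-up:
Each of the 4 symbol leaves contributes exactly 1 symbol transition.
  d|c|b → 3 symbol transitions
  a(d|c|b) → 4 symbol transitions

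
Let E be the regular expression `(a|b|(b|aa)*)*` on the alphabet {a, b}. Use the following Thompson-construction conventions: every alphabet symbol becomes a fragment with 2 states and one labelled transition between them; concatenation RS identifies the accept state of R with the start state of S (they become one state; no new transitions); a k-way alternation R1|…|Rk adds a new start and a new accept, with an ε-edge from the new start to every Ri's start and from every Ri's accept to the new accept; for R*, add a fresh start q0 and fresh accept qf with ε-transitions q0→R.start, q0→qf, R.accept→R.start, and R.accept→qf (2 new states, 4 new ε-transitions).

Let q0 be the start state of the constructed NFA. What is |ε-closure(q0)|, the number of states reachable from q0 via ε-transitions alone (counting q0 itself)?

11

Compute the ε-closure size of each fragment's start state recursively; a symbol fragment's start has no outgoing ε-edge, so its closure is just itself (size 1).
  aa : |closure| equals the left operand's closure size = 1 (its accept is not ε-reachable, so the closure stops there)
  b|aa : new start ε-reaches every alternative's start; none of them accept ε, so the new accept is not reached: |closure| = 1 + 1 + 1 = 3
  (b|aa)* : new start has ε-edges to the inner start and to the new accept, so |closure| = 2 + 3 = 5
  a|b|(b|aa)* : new start ε-reaches every alternative's start; at least one alternative accepts ε, so the union's new accept is reached too: |closure| = 1 + 1 + 1 + 5 + 1 = 9
  (a|b|(b|aa)*)* : the star's fresh start ε-reaches both the body's start and the fresh accept: |closure| = 2 + 9 = 11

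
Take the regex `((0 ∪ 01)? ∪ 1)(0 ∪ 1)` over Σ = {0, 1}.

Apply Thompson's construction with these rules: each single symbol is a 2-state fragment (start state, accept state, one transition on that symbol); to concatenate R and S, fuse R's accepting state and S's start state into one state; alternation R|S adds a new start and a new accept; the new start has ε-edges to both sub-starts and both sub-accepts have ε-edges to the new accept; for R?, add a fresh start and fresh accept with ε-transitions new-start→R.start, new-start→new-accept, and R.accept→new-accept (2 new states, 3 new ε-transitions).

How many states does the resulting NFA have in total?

Building bottom-up:
Each of the 6 symbol leaves contributes a 2-state fragment.
  01 = 3 states
  0 ∪ 01 = 7 states
  (0 ∪ 01)? = 9 states
  (0 ∪ 01)? ∪ 1 = 13 states
  0 ∪ 1 = 6 states
  ((0 ∪ 01)? ∪ 1)(0 ∪ 1) = 18 states

18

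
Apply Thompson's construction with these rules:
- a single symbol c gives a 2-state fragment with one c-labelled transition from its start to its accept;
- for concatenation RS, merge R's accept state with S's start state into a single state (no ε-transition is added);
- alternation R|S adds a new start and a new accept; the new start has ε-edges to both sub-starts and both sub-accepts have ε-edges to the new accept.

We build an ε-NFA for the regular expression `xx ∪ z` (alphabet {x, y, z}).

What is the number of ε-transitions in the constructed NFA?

4

Building bottom-up:
Each of the 3 symbol leaves contributes 0 ε-transitions.
  xx — 0 ε-transitions
  xx ∪ z — 4 ε-transitions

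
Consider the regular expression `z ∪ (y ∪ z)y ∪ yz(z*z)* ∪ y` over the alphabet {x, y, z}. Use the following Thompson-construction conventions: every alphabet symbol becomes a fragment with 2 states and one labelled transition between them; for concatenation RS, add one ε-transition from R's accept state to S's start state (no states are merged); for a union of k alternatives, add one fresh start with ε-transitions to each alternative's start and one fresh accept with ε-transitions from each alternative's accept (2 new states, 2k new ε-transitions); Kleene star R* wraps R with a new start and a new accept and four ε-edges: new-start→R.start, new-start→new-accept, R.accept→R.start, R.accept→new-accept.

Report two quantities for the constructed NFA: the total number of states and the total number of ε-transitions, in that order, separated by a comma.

26, 24

Building bottom-up:
Each of the 9 symbol leaves contributes 2 states and 0 ε-transitions.
  y ∪ z : 6 states, 4 ε-transitions
  (y ∪ z)y : 8 states, 5 ε-transitions
  z* : 4 states, 4 ε-transitions
  z*z : 6 states, 5 ε-transitions
  (z*z)* : 8 states, 9 ε-transitions
  yz(z*z)* : 12 states, 11 ε-transitions
  z ∪ (y ∪ z)y ∪ yz(z*z)* ∪ y : 26 states, 24 ε-transitions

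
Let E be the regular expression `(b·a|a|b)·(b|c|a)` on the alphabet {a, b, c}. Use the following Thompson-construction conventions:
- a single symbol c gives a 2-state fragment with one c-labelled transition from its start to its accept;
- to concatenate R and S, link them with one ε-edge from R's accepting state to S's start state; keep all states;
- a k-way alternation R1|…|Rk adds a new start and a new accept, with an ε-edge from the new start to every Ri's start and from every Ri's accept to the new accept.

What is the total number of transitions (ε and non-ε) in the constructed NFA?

21

Bottom-up over the parse tree:
Each of the 7 symbol leaves contributes 1 transition (1 symbol, 0 ε).
  b·a → 3 transitions (2 symbol, 1 ε)
  b·a|a|b → 11 transitions (4 symbol, 7 ε)
  b|c|a → 9 transitions (3 symbol, 6 ε)
  (b·a|a|b)·(b|c|a) → 21 transitions (7 symbol, 14 ε)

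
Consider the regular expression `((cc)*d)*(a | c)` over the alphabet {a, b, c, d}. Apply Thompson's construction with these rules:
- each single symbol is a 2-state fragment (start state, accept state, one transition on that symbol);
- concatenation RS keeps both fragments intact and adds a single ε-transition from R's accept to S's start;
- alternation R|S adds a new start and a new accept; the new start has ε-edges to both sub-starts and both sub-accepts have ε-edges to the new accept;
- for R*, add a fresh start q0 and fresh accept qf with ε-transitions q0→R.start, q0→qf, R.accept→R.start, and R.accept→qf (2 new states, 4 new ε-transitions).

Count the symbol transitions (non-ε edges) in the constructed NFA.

5

By structural recursion:
Each of the 5 symbol leaves contributes exactly 1 symbol transition.
  cc : 2 symbol transitions
  (cc)* : 2 symbol transitions
  (cc)*d : 3 symbol transitions
  ((cc)*d)* : 3 symbol transitions
  a | c : 2 symbol transitions
  ((cc)*d)*(a | c) : 5 symbol transitions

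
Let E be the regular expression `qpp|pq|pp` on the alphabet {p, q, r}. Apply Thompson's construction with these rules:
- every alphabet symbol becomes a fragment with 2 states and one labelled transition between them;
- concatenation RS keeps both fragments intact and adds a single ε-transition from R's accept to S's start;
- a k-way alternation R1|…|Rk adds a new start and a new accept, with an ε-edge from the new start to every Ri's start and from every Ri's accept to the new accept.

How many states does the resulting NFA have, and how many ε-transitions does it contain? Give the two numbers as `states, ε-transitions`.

By structural recursion:
Each of the 7 symbol leaves contributes 2 states and 0 ε-transitions.
  qpp = 6 states, 2 ε-transitions
  pq = 4 states, 1 ε-transition
  pp = 4 states, 1 ε-transition
  qpp|pq|pp = 16 states, 10 ε-transitions

16, 10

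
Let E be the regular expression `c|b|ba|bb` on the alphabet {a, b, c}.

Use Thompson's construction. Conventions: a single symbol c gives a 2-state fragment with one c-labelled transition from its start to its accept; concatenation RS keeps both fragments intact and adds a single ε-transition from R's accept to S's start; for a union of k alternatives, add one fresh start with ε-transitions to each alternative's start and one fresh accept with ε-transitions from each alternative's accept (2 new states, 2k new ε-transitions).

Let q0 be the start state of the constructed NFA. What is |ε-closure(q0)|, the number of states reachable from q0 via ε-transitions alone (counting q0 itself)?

5

Compute the ε-closure size of each fragment's start state recursively; a symbol fragment's start has no outgoing ε-edge, so its closure is just itself (size 1).
  ba : same as the first factor's closure: C = 1
  bb : C equals the left operand's closure size = 1 (its accept is not ε-reachable, so the closure stops there)
  c|b|ba|bb : new start ε-reaches every alternative's start; none of them accept ε, so the new accept is not reached: C = 1 + 1 + 1 + 1 + 1 = 5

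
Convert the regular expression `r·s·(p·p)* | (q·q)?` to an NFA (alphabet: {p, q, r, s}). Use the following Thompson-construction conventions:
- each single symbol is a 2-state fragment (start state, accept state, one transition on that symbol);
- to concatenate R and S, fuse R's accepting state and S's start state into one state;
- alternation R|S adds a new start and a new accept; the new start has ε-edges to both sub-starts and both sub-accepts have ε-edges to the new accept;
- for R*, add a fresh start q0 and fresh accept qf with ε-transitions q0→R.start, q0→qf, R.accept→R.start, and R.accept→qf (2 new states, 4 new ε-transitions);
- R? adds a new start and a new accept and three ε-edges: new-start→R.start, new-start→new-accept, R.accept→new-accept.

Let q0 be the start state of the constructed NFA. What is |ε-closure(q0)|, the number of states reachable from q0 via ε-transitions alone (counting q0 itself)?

6

Let C(F) = |ε-closure(F.start)| within fragment F, and note whether F accepts ε. Symbol fragments have C = 1 and do not accept ε. Then:
  p·p — |ε-closure| equals the left operand's closure size = 1 (its accept is not ε-reachable, so the closure stops there)
  (p·p)* — the star's fresh start ε-reaches both the body's start and the fresh accept: |ε-closure| = 2 + 1 = 3
  r·s·(p·p)* — same as the first factor's closure: |ε-closure| = 1
  q·q — |ε-closure| equals the left operand's closure size = 1 (its accept is not ε-reachable, so the closure stops there)
  (q·q)? — new start has ε-edges to the inner start and to the new accept, so |ε-closure| = 2 + 1 = 3
  r·s·(p·p)* | (q·q)? — new start ε-reaches every alternative's start; at least one alternative accepts ε, so the union's new accept is reached too: |ε-closure| = 1 + 1 + 3 + 1 = 6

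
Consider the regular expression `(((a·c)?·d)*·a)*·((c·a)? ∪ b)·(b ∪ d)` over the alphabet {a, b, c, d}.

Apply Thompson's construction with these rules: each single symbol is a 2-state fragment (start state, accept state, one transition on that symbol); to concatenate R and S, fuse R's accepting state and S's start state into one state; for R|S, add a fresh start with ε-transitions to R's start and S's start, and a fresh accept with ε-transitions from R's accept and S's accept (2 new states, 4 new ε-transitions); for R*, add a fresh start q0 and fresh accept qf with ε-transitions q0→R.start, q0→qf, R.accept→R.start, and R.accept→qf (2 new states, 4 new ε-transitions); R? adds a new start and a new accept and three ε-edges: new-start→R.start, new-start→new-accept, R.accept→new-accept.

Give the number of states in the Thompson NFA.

Recursing over subexpressions:
Each of the 9 symbol leaves contributes a 2-state fragment.
  a·c = 3 states
  (a·c)? = 5 states
  (a·c)?·d = 6 states
  ((a·c)?·d)* = 8 states
  ((a·c)?·d)*·a = 9 states
  (((a·c)?·d)*·a)* = 11 states
  c·a = 3 states
  (c·a)? = 5 states
  (c·a)? ∪ b = 9 states
  b ∪ d = 6 states
  (((a·c)?·d)*·a)*·((c·a)? ∪ b)·(b ∪ d) = 24 states

24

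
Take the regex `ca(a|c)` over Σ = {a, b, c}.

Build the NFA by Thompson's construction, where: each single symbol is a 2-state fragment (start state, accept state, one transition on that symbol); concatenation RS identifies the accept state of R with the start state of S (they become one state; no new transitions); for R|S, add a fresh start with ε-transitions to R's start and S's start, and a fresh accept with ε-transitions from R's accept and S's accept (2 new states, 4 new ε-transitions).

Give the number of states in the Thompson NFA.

8

Per subexpression:
Each of the 4 symbol leaves contributes a 2-state fragment.
  a|c → 6 states
  ca(a|c) → 8 states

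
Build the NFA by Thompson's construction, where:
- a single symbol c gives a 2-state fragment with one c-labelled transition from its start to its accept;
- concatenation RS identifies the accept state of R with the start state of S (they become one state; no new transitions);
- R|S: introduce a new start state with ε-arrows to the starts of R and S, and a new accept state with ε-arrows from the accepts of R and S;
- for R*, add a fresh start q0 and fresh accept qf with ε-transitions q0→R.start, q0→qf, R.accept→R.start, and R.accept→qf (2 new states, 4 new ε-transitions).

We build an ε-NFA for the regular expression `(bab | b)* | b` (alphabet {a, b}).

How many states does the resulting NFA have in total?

Recursing over subexpressions:
Each of the 5 symbol leaves contributes a 2-state fragment.
  bab = 4 states
  bab | b = 8 states
  (bab | b)* = 10 states
  (bab | b)* | b = 14 states

14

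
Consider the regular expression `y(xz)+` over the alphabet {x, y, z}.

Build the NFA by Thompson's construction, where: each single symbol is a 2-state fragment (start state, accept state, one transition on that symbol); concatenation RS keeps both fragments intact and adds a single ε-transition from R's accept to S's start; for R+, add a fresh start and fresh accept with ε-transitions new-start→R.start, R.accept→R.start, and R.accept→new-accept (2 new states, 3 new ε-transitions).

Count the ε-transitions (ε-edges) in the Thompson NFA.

By structural recursion:
Each of the 3 symbol leaves contributes 0 ε-transitions.
  xz → 1 ε-transition
  (xz)+ → 4 ε-transitions
  y(xz)+ → 5 ε-transitions

5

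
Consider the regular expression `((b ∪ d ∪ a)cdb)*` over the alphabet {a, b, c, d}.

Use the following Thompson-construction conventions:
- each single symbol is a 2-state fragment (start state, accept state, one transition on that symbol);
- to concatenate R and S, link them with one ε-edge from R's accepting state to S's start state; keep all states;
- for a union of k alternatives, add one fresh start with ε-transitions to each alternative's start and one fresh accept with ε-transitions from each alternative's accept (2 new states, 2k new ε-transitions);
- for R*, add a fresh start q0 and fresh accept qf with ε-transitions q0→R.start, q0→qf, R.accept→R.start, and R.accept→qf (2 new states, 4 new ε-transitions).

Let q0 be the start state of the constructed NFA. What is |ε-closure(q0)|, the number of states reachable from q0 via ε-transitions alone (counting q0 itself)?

Compute the ε-closure size of each fragment's start state recursively; a symbol fragment's start has no outgoing ε-edge, so its closure is just itself (size 1).
  b ∪ d ∪ a → new start ε-reaches every alternative's start; none of them accept ε, so the new accept is not reached: |ε-closure| = 1 + 1 + 1 + 1 = 4
  (b ∪ d ∪ a)cdb → same as the first factor's closure: |ε-closure| = 4
  ((b ∪ d ∪ a)cdb)* → new start has ε-edges to the inner start and to the new accept, so |ε-closure| = 2 + 4 = 6

6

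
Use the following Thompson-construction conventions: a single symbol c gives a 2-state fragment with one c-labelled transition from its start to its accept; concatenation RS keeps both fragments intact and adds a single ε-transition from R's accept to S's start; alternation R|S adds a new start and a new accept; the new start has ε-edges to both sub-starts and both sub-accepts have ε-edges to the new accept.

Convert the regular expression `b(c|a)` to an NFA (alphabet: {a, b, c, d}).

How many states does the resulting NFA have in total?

Per subexpression:
Each of the 3 symbol leaves contributes a 2-state fragment.
  c|a = 6 states
  b(c|a) = 8 states

8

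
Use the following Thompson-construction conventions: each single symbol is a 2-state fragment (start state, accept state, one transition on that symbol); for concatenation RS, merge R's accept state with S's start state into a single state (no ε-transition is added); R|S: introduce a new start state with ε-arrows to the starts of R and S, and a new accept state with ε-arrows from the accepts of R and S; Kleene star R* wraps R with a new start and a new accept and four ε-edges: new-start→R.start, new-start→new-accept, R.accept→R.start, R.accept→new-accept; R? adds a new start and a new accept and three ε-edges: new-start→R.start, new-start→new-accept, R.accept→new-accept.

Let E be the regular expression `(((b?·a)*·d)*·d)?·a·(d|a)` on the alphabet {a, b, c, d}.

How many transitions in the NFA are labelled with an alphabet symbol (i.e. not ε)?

Bottom-up over the parse tree:
Each of the 7 symbol leaves contributes exactly 1 symbol transition.
  b? → 1 symbol transition
  b?·a → 2 symbol transitions
  (b?·a)* → 2 symbol transitions
  (b?·a)*·d → 3 symbol transitions
  ((b?·a)*·d)* → 3 symbol transitions
  ((b?·a)*·d)*·d → 4 symbol transitions
  (((b?·a)*·d)*·d)? → 4 symbol transitions
  d|a → 2 symbol transitions
  (((b?·a)*·d)*·d)?·a·(d|a) → 7 symbol transitions

7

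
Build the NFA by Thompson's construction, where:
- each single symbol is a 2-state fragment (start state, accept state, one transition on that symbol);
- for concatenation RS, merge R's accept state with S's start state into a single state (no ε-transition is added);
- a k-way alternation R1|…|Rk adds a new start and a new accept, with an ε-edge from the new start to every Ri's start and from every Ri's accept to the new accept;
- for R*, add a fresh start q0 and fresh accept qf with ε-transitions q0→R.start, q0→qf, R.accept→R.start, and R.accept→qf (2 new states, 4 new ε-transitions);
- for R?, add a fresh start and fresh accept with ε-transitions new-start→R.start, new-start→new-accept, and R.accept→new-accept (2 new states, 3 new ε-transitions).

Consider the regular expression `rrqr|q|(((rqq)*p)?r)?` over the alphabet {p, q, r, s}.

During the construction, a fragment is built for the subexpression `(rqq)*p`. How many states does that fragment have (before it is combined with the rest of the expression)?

Fragment for `(rqq)*p`:
Each of the 4 symbol leaves contributes a 2-state fragment.
  rqq → 4 states
  (rqq)* → 6 states
  (rqq)*p → 7 states

7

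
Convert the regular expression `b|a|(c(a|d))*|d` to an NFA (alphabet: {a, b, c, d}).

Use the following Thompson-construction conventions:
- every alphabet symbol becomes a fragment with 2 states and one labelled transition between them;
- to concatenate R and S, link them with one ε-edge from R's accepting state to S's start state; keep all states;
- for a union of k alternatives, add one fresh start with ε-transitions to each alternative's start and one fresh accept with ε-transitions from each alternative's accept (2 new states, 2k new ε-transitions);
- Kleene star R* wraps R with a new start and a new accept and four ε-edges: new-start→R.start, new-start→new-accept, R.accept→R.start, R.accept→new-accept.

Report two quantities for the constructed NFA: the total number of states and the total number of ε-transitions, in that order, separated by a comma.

18, 17

Building bottom-up:
Each of the 6 symbol leaves contributes 2 states and 0 ε-transitions.
  a|d : 6 states, 4 ε-transitions
  c(a|d) : 8 states, 5 ε-transitions
  (c(a|d))* : 10 states, 9 ε-transitions
  b|a|(c(a|d))*|d : 18 states, 17 ε-transitions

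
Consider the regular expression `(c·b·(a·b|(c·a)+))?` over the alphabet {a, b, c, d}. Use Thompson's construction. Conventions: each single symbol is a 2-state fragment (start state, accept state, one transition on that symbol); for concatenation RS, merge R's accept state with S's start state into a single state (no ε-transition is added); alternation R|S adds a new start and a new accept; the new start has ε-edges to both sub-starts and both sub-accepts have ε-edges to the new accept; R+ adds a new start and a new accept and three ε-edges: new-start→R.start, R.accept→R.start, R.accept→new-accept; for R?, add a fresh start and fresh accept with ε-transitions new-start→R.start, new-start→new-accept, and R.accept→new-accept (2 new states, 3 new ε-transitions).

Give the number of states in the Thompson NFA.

By structural recursion:
Each of the 6 symbol leaves contributes a 2-state fragment.
  a·b → 3 states
  c·a → 3 states
  (c·a)+ → 5 states
  a·b|(c·a)+ → 10 states
  c·b·(a·b|(c·a)+) → 12 states
  (c·b·(a·b|(c·a)+))? → 14 states

14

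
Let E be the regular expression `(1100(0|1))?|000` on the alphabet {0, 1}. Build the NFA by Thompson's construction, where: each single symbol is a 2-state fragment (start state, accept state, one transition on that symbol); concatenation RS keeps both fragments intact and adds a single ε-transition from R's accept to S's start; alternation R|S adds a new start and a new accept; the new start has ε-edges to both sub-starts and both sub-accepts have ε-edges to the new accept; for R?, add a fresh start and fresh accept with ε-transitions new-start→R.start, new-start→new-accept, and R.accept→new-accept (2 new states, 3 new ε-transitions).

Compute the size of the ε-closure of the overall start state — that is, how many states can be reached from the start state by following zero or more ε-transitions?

6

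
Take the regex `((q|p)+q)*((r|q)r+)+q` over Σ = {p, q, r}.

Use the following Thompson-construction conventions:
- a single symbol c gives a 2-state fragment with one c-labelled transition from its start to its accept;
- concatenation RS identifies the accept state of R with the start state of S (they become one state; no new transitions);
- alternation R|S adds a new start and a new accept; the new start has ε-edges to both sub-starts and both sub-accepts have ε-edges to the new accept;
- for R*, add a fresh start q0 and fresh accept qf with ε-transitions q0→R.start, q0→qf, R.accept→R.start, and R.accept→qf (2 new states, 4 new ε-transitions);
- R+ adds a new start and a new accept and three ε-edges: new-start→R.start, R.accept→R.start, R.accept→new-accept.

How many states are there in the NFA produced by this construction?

22

Per subexpression:
Each of the 7 symbol leaves contributes a 2-state fragment.
  q|p : 6 states
  (q|p)+ : 8 states
  (q|p)+q : 9 states
  ((q|p)+q)* : 11 states
  r|q : 6 states
  r+ : 4 states
  (r|q)r+ : 9 states
  ((r|q)r+)+ : 11 states
  ((q|p)+q)*((r|q)r+)+q : 22 states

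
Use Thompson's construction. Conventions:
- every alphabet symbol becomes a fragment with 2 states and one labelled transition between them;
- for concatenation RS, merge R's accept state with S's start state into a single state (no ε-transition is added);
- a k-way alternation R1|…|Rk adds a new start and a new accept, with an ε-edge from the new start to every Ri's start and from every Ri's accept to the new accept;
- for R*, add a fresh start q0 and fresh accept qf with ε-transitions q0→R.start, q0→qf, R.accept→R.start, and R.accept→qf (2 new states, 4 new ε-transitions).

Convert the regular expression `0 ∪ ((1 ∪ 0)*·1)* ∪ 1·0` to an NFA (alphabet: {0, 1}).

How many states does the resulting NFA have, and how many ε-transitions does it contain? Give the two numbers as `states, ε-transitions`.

18, 18

Recursing over subexpressions:
Each of the 6 symbol leaves contributes 2 states and 0 ε-transitions.
  1 ∪ 0 : 6 states, 4 ε-transitions
  (1 ∪ 0)* : 8 states, 8 ε-transitions
  (1 ∪ 0)*·1 : 9 states, 8 ε-transitions
  ((1 ∪ 0)*·1)* : 11 states, 12 ε-transitions
  1·0 : 3 states, 0 ε-transitions
  0 ∪ ((1 ∪ 0)*·1)* ∪ 1·0 : 18 states, 18 ε-transitions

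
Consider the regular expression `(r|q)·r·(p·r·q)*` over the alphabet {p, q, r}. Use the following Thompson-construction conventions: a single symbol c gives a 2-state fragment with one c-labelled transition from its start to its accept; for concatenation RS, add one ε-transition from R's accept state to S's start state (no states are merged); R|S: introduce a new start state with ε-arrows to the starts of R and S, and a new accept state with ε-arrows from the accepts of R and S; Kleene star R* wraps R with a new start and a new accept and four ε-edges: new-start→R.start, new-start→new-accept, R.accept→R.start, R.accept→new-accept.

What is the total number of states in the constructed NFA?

Recursing over subexpressions:
Each of the 6 symbol leaves contributes a 2-state fragment.
  r|q = 6 states
  p·r·q = 6 states
  (p·r·q)* = 8 states
  (r|q)·r·(p·r·q)* = 16 states

16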